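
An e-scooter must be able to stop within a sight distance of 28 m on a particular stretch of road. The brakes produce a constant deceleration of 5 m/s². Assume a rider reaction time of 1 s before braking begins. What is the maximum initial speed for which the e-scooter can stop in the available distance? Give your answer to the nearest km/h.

Stopping distance: v·t_r + v²/(2a) = 28 with t_r = 1 s and a = 5.000 m/s².
So v² + 10.000 v − 280.00 = 0.
Positive root: v = −a·t_r + √((a·t_r)² + 2a·d) = −5.000 + √(25.000 + 280.00) = 12.4642 m/s.
12.4642 m/s × 3.6 = 44.871 km/h.

Maximum speed ≈ 45 km/h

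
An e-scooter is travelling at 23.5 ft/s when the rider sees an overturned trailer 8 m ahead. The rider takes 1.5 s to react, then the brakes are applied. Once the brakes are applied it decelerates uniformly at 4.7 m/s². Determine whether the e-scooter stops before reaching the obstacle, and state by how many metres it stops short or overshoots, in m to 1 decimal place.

23.5 ft/s × 0.3048 = 7.1628 m/s.
Reaction distance = 7.1628 × 1.5 = 10.744 m.
Braking distance = v²/(2a) = 51.306 / 9.400 = 5.458 m.
Total stopping distance = 10.744 + 5.458 = 16.202 m, vs 8 m available — it cannot stop in time and overshoots by 16.202 − 8 = 8.202 m.

No — it overshoots by 8.2 m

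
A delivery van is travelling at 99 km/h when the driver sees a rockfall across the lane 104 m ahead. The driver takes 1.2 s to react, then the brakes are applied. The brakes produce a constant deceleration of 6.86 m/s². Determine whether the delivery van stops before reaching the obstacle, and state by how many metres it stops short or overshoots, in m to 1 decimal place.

Yes — it stops 15.9 m short of the obstacle

99 km/h ÷ 3.6 = 27.5000 m/s.
Reaction distance = 27.5000 × 1.2 = 33.000 m.
Braking distance = v²/(2a) = 756.250 / 13.720 = 55.120 m.
Total stopping distance = 33.000 + 55.120 = 88.120 m, vs 104 m available — it stops with 104 − 88.120 = 15.880 m to spare.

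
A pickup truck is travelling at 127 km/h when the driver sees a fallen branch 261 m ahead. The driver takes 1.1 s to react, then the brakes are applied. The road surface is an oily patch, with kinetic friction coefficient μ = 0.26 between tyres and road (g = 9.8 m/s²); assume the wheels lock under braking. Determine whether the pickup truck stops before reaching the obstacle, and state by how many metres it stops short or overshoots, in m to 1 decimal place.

No — it overshoots by 22.0 m

127 km/h ÷ 3.6 = 35.2778 m/s.
a = μg = 0.26 × 9.8 = 2.548 m/s².
Reaction distance = 35.2778 × 1.1 = 38.806 m.
Braking distance = v²/(2a) = 1244.523 / 5.096 = 244.216 m.
Total stopping distance = 38.806 + 244.216 = 283.022 m, vs 261 m available — it cannot stop in time and overshoots by 283.022 − 261 = 22.022 m.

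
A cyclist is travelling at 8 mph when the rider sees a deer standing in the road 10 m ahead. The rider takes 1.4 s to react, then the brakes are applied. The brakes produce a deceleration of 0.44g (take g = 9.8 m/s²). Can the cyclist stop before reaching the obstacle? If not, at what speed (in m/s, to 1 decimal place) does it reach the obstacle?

8 mph × 0.44704 = 3.5763 m/s.
a = 0.44 × 9.8 = 4.312 m/s².
Reaction distance = 3.5763 × 1.4 = 5.007 m.
Braking distance = v²/(2a) = 12.790 / 8.624 = 1.483 m.
Total stopping distance = 5.007 + 1.483 = 6.490 m, vs 10 m available — it stops with 10 − 6.490 = 3.510 m to spare.

Yes — it stops about 3.5 m short of the obstacle, so it never reaches it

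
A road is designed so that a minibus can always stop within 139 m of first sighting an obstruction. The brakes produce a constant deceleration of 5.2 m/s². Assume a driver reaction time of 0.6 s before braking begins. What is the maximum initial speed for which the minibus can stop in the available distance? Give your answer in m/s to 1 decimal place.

Maximum speed ≈ 35.0 m/s

Stopping distance: v·t_r + v²/(2a) = 139 with t_r = 0.6 s and a = 5.200 m/s².
So v² + 6.240 v − 1445.60 = 0.
Positive root: v = −a·t_r + √((a·t_r)² + 2a·d) = −3.120 + √(9.734 + 1445.60) = 35.0288 m/s.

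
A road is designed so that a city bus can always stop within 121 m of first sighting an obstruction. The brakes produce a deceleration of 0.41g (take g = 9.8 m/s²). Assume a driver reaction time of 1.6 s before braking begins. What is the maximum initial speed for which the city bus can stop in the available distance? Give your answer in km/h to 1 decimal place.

a = 0.41 × 9.8 = 4.018 m/s².
Stopping distance: v·t_r + v²/(2a) = 121 with t_r = 1.6 s and a = 4.018 m/s².
So v² + 12.858 v − 972.36 = 0.
Positive root: v = −a·t_r + √((a·t_r)² + 2a·d) = −6.429 + √(41.332 + 972.36) = 25.4095 m/s.
25.4095 m/s × 3.6 = 91.474 km/h.

Maximum speed ≈ 91.5 km/h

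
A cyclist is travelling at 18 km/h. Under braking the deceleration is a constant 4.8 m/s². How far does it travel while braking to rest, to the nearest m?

18 km/h ÷ 3.6 = 5.0000 m/s.
Braking distance = v²/(2a) = 5.0000² / (2 × 4.800) = 25.000 / 9.600 = 2.604 m.

Braking distance ≈ 3 m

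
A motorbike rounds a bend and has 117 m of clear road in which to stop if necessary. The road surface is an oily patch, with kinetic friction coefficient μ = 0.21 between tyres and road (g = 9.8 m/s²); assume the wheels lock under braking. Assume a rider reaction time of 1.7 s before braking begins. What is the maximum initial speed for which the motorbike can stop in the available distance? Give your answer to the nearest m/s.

Maximum speed ≈ 19 m/s

a = μg = 0.21 × 9.8 = 2.058 m/s².
Stopping distance: v·t_r + v²/(2a) = 117 with t_r = 1.7 s and a = 2.058 m/s².
So v² + 6.997 v − 481.57 = 0.
Positive root: v = −a·t_r + √((a·t_r)² + 2a·d) = −3.499 + √(12.243 + 481.57) = 18.7229 m/s.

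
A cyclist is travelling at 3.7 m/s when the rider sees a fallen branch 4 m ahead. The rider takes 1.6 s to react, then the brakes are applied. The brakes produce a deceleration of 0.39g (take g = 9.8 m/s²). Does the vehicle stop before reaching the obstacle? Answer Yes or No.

No

a = 0.39 × 9.8 = 3.822 m/s².
Reaction distance = 3.7000 × 1.6 = 5.920 m.
Braking distance = v²/(2a) = 13.690 / 7.644 = 1.791 m.
Total stopping distance = 5.920 + 1.791 = 7.711 m, vs 4 m available — it cannot stop in time and overshoots by 7.711 − 4 = 3.711 m.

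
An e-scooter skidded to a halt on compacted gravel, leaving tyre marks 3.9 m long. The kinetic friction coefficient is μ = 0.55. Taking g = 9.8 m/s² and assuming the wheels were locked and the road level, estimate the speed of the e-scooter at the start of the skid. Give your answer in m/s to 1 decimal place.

Deceleration a = μg = 0.55 × 9.8 = 5.390 m/s².
v = √(2a·d) = √(2 × 5.390 × 3.9) = √42.042 = 6.4840 m/s.

Initial speed ≈ 6.5 m/s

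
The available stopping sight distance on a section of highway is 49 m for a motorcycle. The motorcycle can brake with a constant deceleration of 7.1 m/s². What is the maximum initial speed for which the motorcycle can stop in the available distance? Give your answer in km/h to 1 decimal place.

Maximum speed ≈ 95.0 km/h

v²/(2a) = d ⇒ v = √(2 × 7.100 × 49) = √695.80 = 26.3780 m/s.
26.3780 m/s × 3.6 = 94.961 km/h.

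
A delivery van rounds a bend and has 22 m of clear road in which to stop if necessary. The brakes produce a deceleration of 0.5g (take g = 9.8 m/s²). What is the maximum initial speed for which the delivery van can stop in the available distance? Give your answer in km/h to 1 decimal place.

Maximum speed ≈ 52.9 km/h

a = 0.5 × 9.8 = 4.900 m/s².
v²/(2a) = d ⇒ v = √(2 × 4.900 × 22) = √215.60 = 14.6833 m/s.
14.6833 m/s × 3.6 = 52.860 km/h.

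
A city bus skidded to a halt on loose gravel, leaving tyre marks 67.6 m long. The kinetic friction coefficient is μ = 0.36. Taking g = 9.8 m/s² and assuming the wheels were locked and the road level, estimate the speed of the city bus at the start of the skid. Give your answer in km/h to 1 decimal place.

Initial speed ≈ 78.6 km/h

Deceleration a = μg = 0.36 × 9.8 = 3.528 m/s².
v = √(2a·d) = √(2 × 3.528 × 67.6) = √476.986 = 21.8400 m/s.
= 21.8400 × 3.6 = 78.624 km/h.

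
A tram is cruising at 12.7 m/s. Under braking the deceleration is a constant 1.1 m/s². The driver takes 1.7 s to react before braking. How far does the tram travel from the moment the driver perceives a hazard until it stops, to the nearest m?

Reaction distance = v·t_r = 12.7000 × 1.7 = 21.590 m.
Braking distance = v²/(2a) = 12.7000² / (2 × 1.100) = 161.290 / 2.200 = 73.314 m.
Total = 21.590 + 73.314 = 94.904 m.

Total stopping distance ≈ 95 m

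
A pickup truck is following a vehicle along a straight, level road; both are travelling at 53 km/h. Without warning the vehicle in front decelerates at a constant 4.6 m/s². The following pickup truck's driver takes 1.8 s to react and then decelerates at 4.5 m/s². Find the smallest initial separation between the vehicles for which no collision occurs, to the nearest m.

Minimum gap ≈ 27 m

53 km/h ÷ 3.6 = 14.7222 m/s.
Leader travels v²/(2a_L) = 216.743 / 9.200 = 23.559 m before stopping.
Follower covers v·t_r = 14.7222 × 1.8 = 26.500 m while reacting, then v²/(2a_F) = 216.743 / 9.000 = 24.083 m while braking, for a total of 26.500 + 24.083 = 50.583 m.
Since a_F ≤ a_L and the follower starts braking later, the follower is never slower than the leader, so the closest approach is when both have stopped.
Minimum gap = 50.583 − 23.559 = 27.024 m.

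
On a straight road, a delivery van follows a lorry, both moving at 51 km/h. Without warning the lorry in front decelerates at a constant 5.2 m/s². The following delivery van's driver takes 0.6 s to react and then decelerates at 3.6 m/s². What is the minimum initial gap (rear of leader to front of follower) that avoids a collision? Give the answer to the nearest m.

Minimum gap ≈ 17 m

51 km/h ÷ 3.6 = 14.1667 m/s.
Leader travels v²/(2a_L) = 200.695 / 10.400 = 19.298 m before stopping.
Follower covers v·t_r = 14.1667 × 0.6 = 8.500 m while reacting, then v²/(2a_F) = 200.695 / 7.200 = 27.874 m while braking, for a total of 8.500 + 27.874 = 36.374 m.
Since a_F ≤ a_L and the follower starts braking later, the follower is never slower than the leader, so the closest approach is when both have stopped.
Minimum gap = 36.374 − 19.298 = 17.076 m.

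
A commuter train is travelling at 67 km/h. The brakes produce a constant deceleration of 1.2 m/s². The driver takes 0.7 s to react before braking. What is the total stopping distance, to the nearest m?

67 km/h ÷ 3.6 = 18.6111 m/s.
Reaction distance = v·t_r = 18.6111 × 0.7 = 13.028 m.
Braking distance = v²/(2a) = 18.6111² / (2 × 1.200) = 346.373 / 2.400 = 144.322 m.
Total = 13.028 + 144.322 = 157.350 m.

Total stopping distance ≈ 157 m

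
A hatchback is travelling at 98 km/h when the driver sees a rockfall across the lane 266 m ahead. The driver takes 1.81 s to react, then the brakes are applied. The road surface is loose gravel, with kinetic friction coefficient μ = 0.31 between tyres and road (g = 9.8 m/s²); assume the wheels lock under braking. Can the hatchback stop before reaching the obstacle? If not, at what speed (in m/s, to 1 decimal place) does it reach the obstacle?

98 km/h ÷ 3.6 = 27.2222 m/s.
a = μg = 0.31 × 9.8 = 3.038 m/s².
Reaction distance = 27.2222 × 1.81 = 49.272 m.
Braking distance = v²/(2a) = 741.048 / 6.076 = 121.963 m.
Total stopping distance = 49.272 + 121.963 = 171.235 m, vs 266 m available — it stops with 266 − 171.235 = 94.765 m to spare.

Yes — it stops about 94.8 m short of the obstacle, so it never reaches it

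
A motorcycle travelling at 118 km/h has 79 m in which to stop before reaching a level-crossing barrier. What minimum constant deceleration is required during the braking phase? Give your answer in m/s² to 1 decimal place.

118 km/h ÷ 3.6 = 32.7778 m/s.
v² = 2a·d ⇒ a = v²/(2d) = 32.7778² / (2 × 79.000) = 1074.384 / 158.000 = 6.7999 m/s².

Required deceleration ≈ 6.8 m/s²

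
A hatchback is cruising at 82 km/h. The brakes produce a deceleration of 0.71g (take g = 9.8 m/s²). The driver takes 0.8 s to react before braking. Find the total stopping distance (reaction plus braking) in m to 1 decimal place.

82 km/h ÷ 3.6 = 22.7778 m/s.
a = 0.71 × 9.8 = 6.958 m/s².
Reaction distance = v·t_r = 22.7778 × 0.8 = 18.222 m.
Braking distance = v²/(2a) = 22.7778² / (2 × 6.958) = 518.828 / 13.916 = 37.283 m.
Total = 18.222 + 37.283 = 55.505 m.

Total stopping distance ≈ 55.5 m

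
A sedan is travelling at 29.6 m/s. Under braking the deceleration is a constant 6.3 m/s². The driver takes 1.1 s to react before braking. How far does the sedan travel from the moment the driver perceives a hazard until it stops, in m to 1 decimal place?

Total stopping distance ≈ 102.1 m

Reaction distance = v·t_r = 29.6000 × 1.1 = 32.560 m.
Braking distance = v²/(2a) = 29.6000² / (2 × 6.300) = 876.160 / 12.600 = 69.537 m.
Total = 32.560 + 69.537 = 102.097 m.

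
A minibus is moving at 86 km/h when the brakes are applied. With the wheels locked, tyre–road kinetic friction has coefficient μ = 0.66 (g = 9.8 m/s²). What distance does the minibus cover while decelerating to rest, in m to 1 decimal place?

86 km/h ÷ 3.6 = 23.8889 m/s.
a = μg = 0.66 × 9.8 = 6.468 m/s².
Braking distance = v²/(2a) = 23.8889² / (2 × 6.468) = 570.680 / 12.936 = 44.116 m.

Braking distance ≈ 44.1 m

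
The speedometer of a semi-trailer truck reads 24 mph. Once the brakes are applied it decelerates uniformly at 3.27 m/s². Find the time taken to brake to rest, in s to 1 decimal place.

24 mph × 0.44704 = 10.7290 m/s.
Braking time = v/a = 10.7290 / 3.270 = 3.281 s.

Braking time ≈ 3.3 s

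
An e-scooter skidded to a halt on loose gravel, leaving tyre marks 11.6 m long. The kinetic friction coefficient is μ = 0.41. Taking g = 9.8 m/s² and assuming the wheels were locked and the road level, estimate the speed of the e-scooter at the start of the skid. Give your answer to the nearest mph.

Initial speed ≈ 22 mph

Deceleration a = μg = 0.41 × 9.8 = 4.018 m/s².
v = √(2a·d) = √(2 × 4.018 × 11.6) = √93.218 = 9.6549 m/s.
= 9.6549 ÷ 0.44704 = 21.597 mph.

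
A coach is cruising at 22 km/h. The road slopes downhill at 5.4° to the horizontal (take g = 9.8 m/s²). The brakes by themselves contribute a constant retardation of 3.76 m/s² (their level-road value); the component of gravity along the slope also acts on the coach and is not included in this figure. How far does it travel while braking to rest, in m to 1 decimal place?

22 km/h ÷ 3.6 = 6.1111 m/s.
Gravity along the downhill slope reduces the braking deceleration: a_eff = 3.760 − 9.8·sin 5.4° = 3.760 − 0.922 = 2.838 m/s².
Braking distance = v²/(2a) = 6.1111² / (2 × 2.838) = 37.346 / 5.676 = 6.580 m.

Braking distance ≈ 6.6 m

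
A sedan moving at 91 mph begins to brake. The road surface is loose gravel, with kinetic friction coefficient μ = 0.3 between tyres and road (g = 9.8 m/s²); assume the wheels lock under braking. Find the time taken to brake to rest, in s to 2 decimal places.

Braking time ≈ 13.84 s

91 mph × 0.44704 = 40.6806 m/s.
a = μg = 0.3 × 9.8 = 2.940 m/s².
Braking time = v/a = 40.6806 / 2.940 = 13.837 s.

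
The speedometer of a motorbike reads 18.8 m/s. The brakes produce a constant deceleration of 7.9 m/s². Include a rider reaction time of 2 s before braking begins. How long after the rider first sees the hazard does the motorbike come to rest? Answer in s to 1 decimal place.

Braking time = v/a = 18.8000 / 7.900 = 2.380 s.
Total = 2 + 2.380 = 4.380 s.

Total time ≈ 4.4 s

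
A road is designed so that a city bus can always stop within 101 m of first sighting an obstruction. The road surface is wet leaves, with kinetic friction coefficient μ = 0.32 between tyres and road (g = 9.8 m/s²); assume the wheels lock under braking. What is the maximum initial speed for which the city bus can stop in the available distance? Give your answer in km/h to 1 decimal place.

a = μg = 0.32 × 9.8 = 3.136 m/s².
v²/(2a) = d ⇒ v = √(2 × 3.136 × 101) = √633.47 = 25.1688 m/s.
25.1688 m/s × 3.6 = 90.608 km/h.

Maximum speed ≈ 90.6 km/h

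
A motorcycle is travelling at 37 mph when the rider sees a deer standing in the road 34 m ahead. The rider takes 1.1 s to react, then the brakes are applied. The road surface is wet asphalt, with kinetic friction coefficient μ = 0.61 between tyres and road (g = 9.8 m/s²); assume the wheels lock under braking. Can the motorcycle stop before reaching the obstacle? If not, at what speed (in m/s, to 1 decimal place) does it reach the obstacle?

37 mph × 0.44704 = 16.5405 m/s.
a = μg = 0.61 × 9.8 = 5.978 m/s².
Reaction distance = 16.5405 × 1.1 = 18.195 m.
Braking distance needed to stop: v²/(2a) = 273.588 / 11.956 = 22.883 m, so total needed = 18.195 + 22.883 = 41.078 m > 34 m — it cannot stop.
Distance remaining when braking begins: 34 − 18.195 = 15.805 m.
v² = v₀² − 2a·d = 273.588 − 2 × 5.978 × 15.805 = 84.623 m²/s².
v = √84.623 = 9.199 m/s.

No — it strikes the obstacle at 9.2 m/s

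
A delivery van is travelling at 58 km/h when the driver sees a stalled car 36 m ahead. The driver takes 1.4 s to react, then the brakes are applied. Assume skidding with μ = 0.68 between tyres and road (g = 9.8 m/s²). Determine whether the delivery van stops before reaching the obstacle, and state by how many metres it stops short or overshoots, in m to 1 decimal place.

58 km/h ÷ 3.6 = 16.1111 m/s.
a = μg = 0.68 × 9.8 = 6.664 m/s².
Reaction distance = 16.1111 × 1.4 = 22.556 m.
Braking distance = v²/(2a) = 259.568 / 13.328 = 19.475 m.
Total stopping distance = 22.556 + 19.475 = 42.031 m, vs 36 m available — it cannot stop in time and overshoots by 42.031 − 36 = 6.031 m.

No — it overshoots by 6.0 m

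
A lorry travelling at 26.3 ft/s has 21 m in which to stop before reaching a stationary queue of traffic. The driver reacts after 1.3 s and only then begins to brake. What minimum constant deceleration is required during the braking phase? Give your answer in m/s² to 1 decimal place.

26.3 ft/s × 0.3048 = 8.0162 m/s.
Distance covered during reaction = 8.0162 × 1.3 = 10.421 m.
Distance available for braking: 21 − 10.421 = 10.579 m.
v² = 2a·d ⇒ a = v²/(2d) = 8.0162² / (2 × 10.579) = 64.259 / 21.158 = 3.0371 m/s².

Required deceleration ≈ 3.0 m/s²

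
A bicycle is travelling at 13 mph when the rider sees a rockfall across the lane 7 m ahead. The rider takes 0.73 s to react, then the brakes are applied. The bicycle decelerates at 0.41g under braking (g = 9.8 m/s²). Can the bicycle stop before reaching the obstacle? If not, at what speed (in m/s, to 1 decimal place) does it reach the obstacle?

13 mph × 0.44704 = 5.8115 m/s.
a = 0.41 × 9.8 = 4.018 m/s².
Reaction distance = 5.8115 × 0.73 = 4.242 m.
Braking distance needed to stop: v²/(2a) = 33.774 / 8.036 = 4.203 m, so total needed = 4.242 + 4.203 = 8.445 m > 7 m — it cannot stop.
Distance remaining when braking begins: 7 − 4.242 = 2.758 m.
v² = v₀² − 2a·d = 33.774 − 2 × 4.018 × 2.758 = 11.611 m²/s².
v = √11.611 = 3.407 m/s.

No — it strikes the obstacle at 3.4 m/s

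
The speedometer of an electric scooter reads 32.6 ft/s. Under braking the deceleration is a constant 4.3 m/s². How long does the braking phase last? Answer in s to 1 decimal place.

32.6 ft/s × 0.3048 = 9.9365 m/s.
Braking time = v/a = 9.9365 / 4.300 = 2.311 s.

Braking time ≈ 2.3 s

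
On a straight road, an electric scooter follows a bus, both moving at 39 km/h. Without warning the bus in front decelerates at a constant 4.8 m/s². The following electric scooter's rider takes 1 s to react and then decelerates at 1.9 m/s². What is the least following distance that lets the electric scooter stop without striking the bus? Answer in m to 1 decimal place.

39 km/h ÷ 3.6 = 10.8333 m/s.
Leader travels v²/(2a_L) = 117.360 / 9.600 = 12.225 m before stopping.
Follower covers v·t_r = 10.8333 × 1 = 10.833 m while reacting, then v²/(2a_F) = 117.360 / 3.800 = 30.884 m while braking, for a total of 10.833 + 30.884 = 41.717 m.
Since a_F ≤ a_L and the follower starts braking later, the follower is never slower than the leader, so the closest approach is when both have stopped.
Minimum gap = 41.717 − 12.225 = 29.492 m.

Minimum gap ≈ 29.5 m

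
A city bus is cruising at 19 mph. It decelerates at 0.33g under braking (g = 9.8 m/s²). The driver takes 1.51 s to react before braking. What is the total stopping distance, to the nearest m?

Total stopping distance ≈ 24 m

19 mph × 0.44704 = 8.4938 m/s.
a = 0.33 × 9.8 = 3.234 m/s².
Reaction distance = v·t_r = 8.4938 × 1.51 = 12.826 m.
Braking distance = v²/(2a) = 8.4938² / (2 × 3.234) = 72.145 / 6.468 = 11.154 m.
Total = 12.826 + 11.154 = 23.980 m.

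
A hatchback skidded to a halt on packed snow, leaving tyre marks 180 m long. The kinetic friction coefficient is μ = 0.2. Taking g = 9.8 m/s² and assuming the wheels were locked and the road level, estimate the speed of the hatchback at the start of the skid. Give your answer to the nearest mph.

Deceleration a = μg = 0.2 × 9.8 = 1.960 m/s².
v = √(2a·d) = √(2 × 1.960 × 180) = √705.600 = 26.5631 m/s.
= 26.5631 ÷ 0.44704 = 59.420 mph.

Initial speed ≈ 59 mph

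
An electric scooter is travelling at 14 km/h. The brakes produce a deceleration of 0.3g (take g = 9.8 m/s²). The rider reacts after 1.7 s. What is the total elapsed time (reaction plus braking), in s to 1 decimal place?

14 km/h ÷ 3.6 = 3.8889 m/s.
a = 0.3 × 9.8 = 2.940 m/s².
Braking time = v/a = 3.8889 / 2.940 = 1.323 s.
Total = 1.7 + 1.323 = 3.023 s.

Total time ≈ 3.0 s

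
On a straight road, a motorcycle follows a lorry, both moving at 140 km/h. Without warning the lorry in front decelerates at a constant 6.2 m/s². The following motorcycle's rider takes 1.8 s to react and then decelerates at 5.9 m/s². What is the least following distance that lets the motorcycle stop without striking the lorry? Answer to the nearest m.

Minimum gap ≈ 76 m

140 km/h ÷ 3.6 = 38.8889 m/s.
Leader travels v²/(2a_L) = 1512.347 / 12.400 = 121.963 m before stopping.
Follower covers v·t_r = 38.8889 × 1.8 = 70.000 m while reacting, then v²/(2a_F) = 1512.347 / 11.800 = 128.165 m while braking, for a total of 70.000 + 128.165 = 198.165 m.
Since a_F ≤ a_L and the follower starts braking later, the follower is never slower than the leader, so the closest approach is when both have stopped.
Minimum gap = 198.165 − 121.963 = 76.202 m.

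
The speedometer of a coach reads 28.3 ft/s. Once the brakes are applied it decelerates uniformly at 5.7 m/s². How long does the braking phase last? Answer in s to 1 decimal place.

28.3 ft/s × 0.3048 = 8.6258 m/s.
Braking time = v/a = 8.6258 / 5.700 = 1.513 s.

Braking time ≈ 1.5 s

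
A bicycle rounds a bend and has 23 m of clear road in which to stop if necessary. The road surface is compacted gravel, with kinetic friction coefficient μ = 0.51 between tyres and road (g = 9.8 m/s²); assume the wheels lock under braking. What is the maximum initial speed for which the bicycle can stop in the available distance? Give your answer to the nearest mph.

Maximum speed ≈ 34 mph

a = μg = 0.51 × 9.8 = 4.998 m/s².
v²/(2a) = d ⇒ v = √(2 × 4.998 × 23) = √229.91 = 15.1628 m/s.
15.1628 m/s ÷ 0.44704 = 33.918 mph.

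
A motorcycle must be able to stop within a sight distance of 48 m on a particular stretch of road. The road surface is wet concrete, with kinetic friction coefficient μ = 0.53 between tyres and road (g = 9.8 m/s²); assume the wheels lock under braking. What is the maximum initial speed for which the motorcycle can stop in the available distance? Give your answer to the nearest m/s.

Maximum speed ≈ 22 m/s

a = μg = 0.53 × 9.8 = 5.194 m/s².
v²/(2a) = d ⇒ v = √(2 × 5.194 × 48) = √498.62 = 22.3298 m/s.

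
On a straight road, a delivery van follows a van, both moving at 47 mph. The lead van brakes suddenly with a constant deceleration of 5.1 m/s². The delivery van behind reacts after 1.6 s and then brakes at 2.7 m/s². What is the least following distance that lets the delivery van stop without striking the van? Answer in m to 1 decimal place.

Minimum gap ≈ 72.1 m

47 mph × 0.44704 = 21.0109 m/s.
Leader travels v²/(2a_L) = 441.458 / 10.200 = 43.280 m before stopping.
Follower covers v·t_r = 21.0109 × 1.6 = 33.617 m while reacting, then v²/(2a_F) = 441.458 / 5.400 = 81.751 m while braking, for a total of 33.617 + 81.751 = 115.368 m.
Since a_F ≤ a_L and the follower starts braking later, the follower is never slower than the leader, so the closest approach is when both have stopped.
Minimum gap = 115.368 − 43.280 = 72.088 m.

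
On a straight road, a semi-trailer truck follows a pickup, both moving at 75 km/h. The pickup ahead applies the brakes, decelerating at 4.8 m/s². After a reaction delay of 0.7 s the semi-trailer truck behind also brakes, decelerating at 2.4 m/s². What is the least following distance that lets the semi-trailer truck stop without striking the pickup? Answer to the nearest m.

75 km/h ÷ 3.6 = 20.8333 m/s.
Leader travels v²/(2a_L) = 434.026 / 9.600 = 45.211 m before stopping.
Follower covers v·t_r = 20.8333 × 0.7 = 14.583 m while reacting, then v²/(2a_F) = 434.026 / 4.800 = 90.422 m while braking, for a total of 14.583 + 90.422 = 105.005 m.
Since a_F ≤ a_L and the follower starts braking later, the follower is never slower than the leader, so the closest approach is when both have stopped.
Minimum gap = 105.005 − 45.211 = 59.794 m.

Minimum gap ≈ 60 m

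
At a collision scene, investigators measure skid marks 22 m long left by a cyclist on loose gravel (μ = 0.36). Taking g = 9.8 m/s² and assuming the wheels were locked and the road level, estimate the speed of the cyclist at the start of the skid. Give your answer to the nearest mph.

Initial speed ≈ 28 mph

Deceleration a = μg = 0.36 × 9.8 = 3.528 m/s².
v = √(2a·d) = √(2 × 3.528 × 22) = √155.232 = 12.4592 m/s.
= 12.4592 ÷ 0.44704 = 27.870 mph.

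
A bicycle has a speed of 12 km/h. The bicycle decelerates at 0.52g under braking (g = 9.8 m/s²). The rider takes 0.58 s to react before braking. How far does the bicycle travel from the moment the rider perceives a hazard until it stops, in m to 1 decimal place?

12 km/h ÷ 3.6 = 3.3333 m/s.
a = 0.52 × 9.8 = 5.096 m/s².
Reaction distance = v·t_r = 3.3333 × 0.58 = 1.933 m.
Braking distance = v²/(2a) = 3.3333² / (2 × 5.096) = 11.111 / 10.192 = 1.090 m.
Total = 1.933 + 1.090 = 3.023 m.

Total stopping distance ≈ 3.0 m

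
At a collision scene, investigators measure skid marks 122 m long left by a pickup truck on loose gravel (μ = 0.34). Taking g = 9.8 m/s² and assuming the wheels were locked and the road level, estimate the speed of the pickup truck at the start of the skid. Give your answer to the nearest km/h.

Initial speed ≈ 103 km/h

Deceleration a = μg = 0.34 × 9.8 = 3.332 m/s².
v = √(2a·d) = √(2 × 3.332 × 122) = √813.008 = 28.5133 m/s.
= 28.5133 × 3.6 = 102.648 km/h.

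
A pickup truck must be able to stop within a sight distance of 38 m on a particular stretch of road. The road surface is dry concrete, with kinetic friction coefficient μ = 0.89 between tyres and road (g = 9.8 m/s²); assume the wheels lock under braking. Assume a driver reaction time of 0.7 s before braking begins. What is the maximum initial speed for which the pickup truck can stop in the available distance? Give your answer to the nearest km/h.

a = μg = 0.89 × 9.8 = 8.722 m/s².
Stopping distance: v·t_r + v²/(2a) = 38 with t_r = 0.7 s and a = 8.722 m/s².
So v² + 12.211 v − 662.87 = 0.
Positive root: v = −a·t_r + √((a·t_r)² + 2a·d) = −6.105 + √(37.271 + 662.87) = 20.3552 m/s.
20.3552 m/s × 3.6 = 73.279 km/h.

Maximum speed ≈ 73 km/h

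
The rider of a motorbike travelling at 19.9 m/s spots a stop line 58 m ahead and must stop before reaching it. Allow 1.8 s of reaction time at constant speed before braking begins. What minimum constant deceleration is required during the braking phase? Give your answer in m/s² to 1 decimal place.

Required deceleration ≈ 8.9 m/s²

Distance covered during reaction = 19.9000 × 1.8 = 35.820 m.
Distance available for braking: 58 − 35.820 = 22.180 m.
v² = 2a·d ⇒ a = v²/(2d) = 19.9000² / (2 × 22.180) = 396.010 / 44.360 = 8.9272 m/s².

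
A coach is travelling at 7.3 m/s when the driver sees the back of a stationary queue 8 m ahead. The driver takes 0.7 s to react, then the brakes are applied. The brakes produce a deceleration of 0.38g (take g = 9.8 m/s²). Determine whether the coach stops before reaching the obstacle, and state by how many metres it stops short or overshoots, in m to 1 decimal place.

No — it overshoots by 4.3 m

a = 0.38 × 9.8 = 3.724 m/s².
Reaction distance = 7.3000 × 0.7 = 5.110 m.
Braking distance = v²/(2a) = 53.290 / 7.448 = 7.155 m.
Total stopping distance = 5.110 + 7.155 = 12.265 m, vs 8 m available — it cannot stop in time and overshoots by 12.265 − 8 = 4.265 m.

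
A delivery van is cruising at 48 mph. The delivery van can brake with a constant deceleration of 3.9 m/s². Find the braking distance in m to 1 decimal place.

Braking distance ≈ 59.0 m

48 mph × 0.44704 = 21.4579 m/s.
Braking distance = v²/(2a) = 21.4579² / (2 × 3.900) = 460.441 / 7.800 = 59.031 m.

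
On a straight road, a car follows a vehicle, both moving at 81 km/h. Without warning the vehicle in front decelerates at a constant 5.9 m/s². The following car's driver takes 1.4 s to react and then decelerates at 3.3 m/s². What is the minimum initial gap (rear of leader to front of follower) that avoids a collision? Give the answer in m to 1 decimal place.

81 km/h ÷ 3.6 = 22.5000 m/s.
Leader travels v²/(2a_L) = 506.250 / 11.800 = 42.903 m before stopping.
Follower covers v·t_r = 22.5000 × 1.4 = 31.500 m while reacting, then v²/(2a_F) = 506.250 / 6.600 = 76.705 m while braking, for a total of 31.500 + 76.705 = 108.205 m.
Since a_F ≤ a_L and the follower starts braking later, the follower is never slower than the leader, so the closest approach is when both have stopped.
Minimum gap = 108.205 − 42.903 = 65.302 m.

Minimum gap ≈ 65.3 m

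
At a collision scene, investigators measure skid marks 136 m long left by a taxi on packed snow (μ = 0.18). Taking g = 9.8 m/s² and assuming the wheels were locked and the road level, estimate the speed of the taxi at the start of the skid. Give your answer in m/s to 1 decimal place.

Initial speed ≈ 21.9 m/s

Deceleration a = μg = 0.18 × 9.8 = 1.764 m/s².
v = √(2a·d) = √(2 × 1.764 × 136) = √479.808 = 21.9045 m/s.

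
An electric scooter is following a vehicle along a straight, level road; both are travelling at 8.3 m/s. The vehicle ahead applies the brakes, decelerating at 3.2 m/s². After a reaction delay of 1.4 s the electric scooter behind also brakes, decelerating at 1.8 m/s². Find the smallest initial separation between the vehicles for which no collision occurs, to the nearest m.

Leader travels v²/(2a_L) = 68.890 / 6.400 = 10.764 m before stopping.
Follower covers v·t_r = 8.3000 × 1.4 = 11.620 m while reacting, then v²/(2a_F) = 68.890 / 3.600 = 19.136 m while braking, for a total of 11.620 + 19.136 = 30.756 m.
Since a_F ≤ a_L and the follower starts braking later, the follower is never slower than the leader, so the closest approach is when both have stopped.
Minimum gap = 30.756 − 10.764 = 19.992 m.

Minimum gap ≈ 20 m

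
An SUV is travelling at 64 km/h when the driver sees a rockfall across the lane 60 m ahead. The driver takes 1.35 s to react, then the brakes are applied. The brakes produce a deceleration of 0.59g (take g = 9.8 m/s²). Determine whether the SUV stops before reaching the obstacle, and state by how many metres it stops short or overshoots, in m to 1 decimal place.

64 km/h ÷ 3.6 = 17.7778 m/s.
a = 0.59 × 9.8 = 5.782 m/s².
Reaction distance = 17.7778 × 1.35 = 24.000 m.
Braking distance = v²/(2a) = 316.050 / 11.564 = 27.331 m.
Total stopping distance = 24.000 + 27.331 = 51.331 m, vs 60 m available — it stops with 60 − 51.331 = 8.669 m to spare.

Yes — it stops 8.7 m short of the obstacle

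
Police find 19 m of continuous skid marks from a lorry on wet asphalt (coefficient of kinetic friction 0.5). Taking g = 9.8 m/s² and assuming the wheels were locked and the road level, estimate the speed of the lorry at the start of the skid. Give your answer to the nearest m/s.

Initial speed ≈ 14 m/s

Deceleration a = μg = 0.5 × 9.8 = 4.900 m/s².
v = √(2a·d) = √(2 × 4.900 × 19) = √186.200 = 13.6455 m/s.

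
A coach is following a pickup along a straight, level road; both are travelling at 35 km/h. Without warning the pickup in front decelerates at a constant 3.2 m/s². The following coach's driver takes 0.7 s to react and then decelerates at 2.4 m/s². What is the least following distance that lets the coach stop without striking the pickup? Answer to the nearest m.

Minimum gap ≈ 12 m

35 km/h ÷ 3.6 = 9.7222 m/s.
Leader travels v²/(2a_L) = 94.521 / 6.400 = 14.769 m before stopping.
Follower covers v·t_r = 9.7222 × 0.7 = 6.806 m while reacting, then v²/(2a_F) = 94.521 / 4.800 = 19.692 m while braking, for a total of 6.806 + 19.692 = 26.498 m.
Since a_F ≤ a_L and the follower starts braking later, the follower is never slower than the leader, so the closest approach is when both have stopped.
Minimum gap = 26.498 − 14.769 = 11.729 m.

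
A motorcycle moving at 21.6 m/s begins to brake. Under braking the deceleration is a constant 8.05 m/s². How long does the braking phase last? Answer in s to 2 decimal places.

Braking time = v/a = 21.6000 / 8.050 = 2.683 s.

Braking time ≈ 2.68 s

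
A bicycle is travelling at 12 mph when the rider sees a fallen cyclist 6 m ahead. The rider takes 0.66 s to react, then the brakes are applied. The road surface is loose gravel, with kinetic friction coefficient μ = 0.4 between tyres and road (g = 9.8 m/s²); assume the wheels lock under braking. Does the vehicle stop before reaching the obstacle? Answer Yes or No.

12 mph × 0.44704 = 5.3645 m/s.
a = μg = 0.4 × 9.8 = 3.920 m/s².
Reaction distance = 5.3645 × 0.66 = 3.541 m.
Braking distance = v²/(2a) = 28.778 / 7.840 = 3.671 m.
Total stopping distance = 3.541 + 3.671 = 7.212 m, vs 6 m available — it cannot stop in time and overshoots by 7.212 − 6 = 1.212 m.

No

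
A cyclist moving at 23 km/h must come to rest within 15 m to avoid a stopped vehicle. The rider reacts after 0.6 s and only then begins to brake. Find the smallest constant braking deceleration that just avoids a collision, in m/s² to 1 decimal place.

23 km/h ÷ 3.6 = 6.3889 m/s.
Distance covered during reaction = 6.3889 × 0.6 = 3.833 m.
Distance available for braking: 15 − 3.833 = 11.167 m.
v² = 2a·d ⇒ a = v²/(2d) = 6.3889² / (2 × 11.167) = 40.818 / 22.334 = 1.8276 m/s².

Required deceleration ≈ 1.8 m/s²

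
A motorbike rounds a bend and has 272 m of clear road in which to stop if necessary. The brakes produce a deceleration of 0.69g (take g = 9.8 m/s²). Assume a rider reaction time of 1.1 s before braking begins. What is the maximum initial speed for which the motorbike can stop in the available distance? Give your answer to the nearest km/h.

a = 0.69 × 9.8 = 6.762 m/s².
Stopping distance: v·t_r + v²/(2a) = 272 with t_r = 1.1 s and a = 6.762 m/s².
So v² + 14.876 v − 3678.53 = 0.
Positive root: v = −a·t_r + √((a·t_r)² + 2a·d) = −7.438 + √(55.324 + 3678.53) = 53.6673 m/s.
53.6673 m/s × 3.6 = 193.202 km/h.

Maximum speed ≈ 193 km/h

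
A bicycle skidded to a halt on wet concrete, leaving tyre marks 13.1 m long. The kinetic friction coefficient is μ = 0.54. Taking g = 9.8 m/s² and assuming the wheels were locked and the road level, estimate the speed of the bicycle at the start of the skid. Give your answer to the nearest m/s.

Initial speed ≈ 12 m/s

Deceleration a = μg = 0.54 × 9.8 = 5.292 m/s².
v = √(2a·d) = √(2 × 5.292 × 13.1) = √138.650 = 11.7750 m/s.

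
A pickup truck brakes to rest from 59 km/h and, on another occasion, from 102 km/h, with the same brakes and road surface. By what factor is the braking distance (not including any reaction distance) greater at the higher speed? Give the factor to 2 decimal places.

Braking distance d = v²/(2a), so with a fixed, d ∝ v².
Factor = (102/59)² = 1.7288² = 2.9887.

Factor ≈ 2.99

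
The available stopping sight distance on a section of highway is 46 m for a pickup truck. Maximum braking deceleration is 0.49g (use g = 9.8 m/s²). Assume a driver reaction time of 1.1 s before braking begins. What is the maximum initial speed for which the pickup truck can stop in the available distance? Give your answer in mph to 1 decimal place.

Maximum speed ≈ 36.7 mph

a = 0.49 × 9.8 = 4.802 m/s².
Stopping distance: v·t_r + v²/(2a) = 46 with t_r = 1.1 s and a = 4.802 m/s².
So v² + 10.564 v − 441.78 = 0.
Positive root: v = −a·t_r + √((a·t_r)² + 2a·d) = −5.282 + √(27.900 + 441.78) = 16.3901 m/s.
16.3901 m/s ÷ 0.44704 = 36.664 mph.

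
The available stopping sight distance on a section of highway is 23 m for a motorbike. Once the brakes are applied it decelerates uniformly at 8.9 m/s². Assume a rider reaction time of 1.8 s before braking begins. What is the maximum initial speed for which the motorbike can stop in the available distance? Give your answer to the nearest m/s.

Stopping distance: v·t_r + v²/(2a) = 23 with t_r = 1.8 s and a = 8.900 m/s².
So v² + 32.040 v − 409.40 = 0.
Positive root: v = −a·t_r + √((a·t_r)² + 2a·d) = −16.020 + √(256.640 + 409.40) = 9.7878 m/s.

Maximum speed ≈ 10 m/s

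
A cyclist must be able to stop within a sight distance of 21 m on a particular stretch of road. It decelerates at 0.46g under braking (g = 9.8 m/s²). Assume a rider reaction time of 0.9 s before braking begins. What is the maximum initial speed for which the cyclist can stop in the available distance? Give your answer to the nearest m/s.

Maximum speed ≈ 10 m/s

a = 0.46 × 9.8 = 4.508 m/s².
Stopping distance: v·t_r + v²/(2a) = 21 with t_r = 0.9 s and a = 4.508 m/s².
So v² + 8.114 v − 189.34 = 0.
Positive root: v = −a·t_r + √((a·t_r)² + 2a·d) = −4.057 + √(16.459 + 189.34) = 10.2887 m/s.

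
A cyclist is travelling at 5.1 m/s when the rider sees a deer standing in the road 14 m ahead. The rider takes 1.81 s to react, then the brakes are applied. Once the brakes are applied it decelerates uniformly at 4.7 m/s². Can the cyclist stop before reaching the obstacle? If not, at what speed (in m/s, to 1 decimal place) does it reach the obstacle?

Reaction distance = 5.1000 × 1.81 = 9.231 m.
Braking distance = v²/(2a) = 26.010 / 9.400 = 2.767 m.
Total stopping distance = 9.231 + 2.767 = 11.998 m, vs 14 m available — it stops with 14 − 11.998 = 2.002 m to spare.

Yes — it stops about 2.0 m short of the obstacle, so it never reaches it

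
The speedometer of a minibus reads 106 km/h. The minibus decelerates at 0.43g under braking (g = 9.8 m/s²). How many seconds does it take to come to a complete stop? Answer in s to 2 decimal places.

106 km/h ÷ 3.6 = 29.4444 m/s.
a = 0.43 × 9.8 = 4.214 m/s².
Braking time = v/a = 29.4444 / 4.214 = 6.987 s.

Braking time ≈ 6.99 s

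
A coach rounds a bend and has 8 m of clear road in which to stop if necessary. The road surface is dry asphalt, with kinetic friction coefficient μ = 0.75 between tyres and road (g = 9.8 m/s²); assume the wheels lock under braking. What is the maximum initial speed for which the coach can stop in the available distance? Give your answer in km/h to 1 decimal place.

Maximum speed ≈ 39.0 km/h

a = μg = 0.75 × 9.8 = 7.350 m/s².
v²/(2a) = d ⇒ v = √(2 × 7.350 × 8) = √117.60 = 10.8444 m/s.
10.8444 m/s × 3.6 = 39.040 km/h.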